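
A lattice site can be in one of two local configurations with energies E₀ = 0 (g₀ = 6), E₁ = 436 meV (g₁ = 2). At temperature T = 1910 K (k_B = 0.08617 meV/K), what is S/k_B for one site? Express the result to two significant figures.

k_BT = 0.08617 × 1910 K = 164.6 meV.
Eᵢ/kT = 0, 2.649.
Z = Σ gᵢe^(−Eᵢ/kT) = 6·e^(−0) + 2·e^(−2.649) = 6.000 + 0.1414 = 6.141.
⟨E⟩ = Σ EᵢPᵢ = 10.04 meV.
S/k_B = ln Z + ⟨E⟩/kT = ln(6.141) + 10.04/164.6 = 1.815 + 0.06100 = 1.9.

1.9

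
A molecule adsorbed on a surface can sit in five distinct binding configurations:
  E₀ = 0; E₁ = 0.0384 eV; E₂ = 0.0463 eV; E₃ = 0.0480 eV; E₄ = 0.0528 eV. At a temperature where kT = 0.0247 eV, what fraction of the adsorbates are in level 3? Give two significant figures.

0.088

Eᵢ/kT = 0, 1.555, 1.874, 1.943, 2.138.
Z = Σ e^(−Eᵢ/kT) = e^(−0) + e^(−1.555) + e^(−1.874) + e^(−1.943) + e^(−2.138) = 1.000 + 0.2112 + 0.1535 + 0.1433 + 0.1179 = 1.626.
P₃ = e^(−E₃/kT) / Z = 0.1433/1.626 = 0.088.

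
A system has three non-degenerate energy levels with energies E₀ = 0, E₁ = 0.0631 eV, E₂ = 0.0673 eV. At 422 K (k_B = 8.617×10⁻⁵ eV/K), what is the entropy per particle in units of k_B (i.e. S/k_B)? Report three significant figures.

k_BT = 8.617×10⁻⁵ × 422 K = 0.036364 eV.
Eᵢ/kT = 0, 1.7352, 1.8507.
Z = Σ e^(−Eᵢ/kT) = e^(−0) + e^(−1.7352) + e^(−1.8507) = 1.0000 + 0.17636 + 0.15713 = 1.3335.
⟨E⟩ = Σ EᵢPᵢ = 0.016275 eV.
S/k_B = ln Z + ⟨E⟩/kT = ln(1.3335) + 0.016275/0.036364 = 0.28781 + 0.44756 = 0.735.

0.735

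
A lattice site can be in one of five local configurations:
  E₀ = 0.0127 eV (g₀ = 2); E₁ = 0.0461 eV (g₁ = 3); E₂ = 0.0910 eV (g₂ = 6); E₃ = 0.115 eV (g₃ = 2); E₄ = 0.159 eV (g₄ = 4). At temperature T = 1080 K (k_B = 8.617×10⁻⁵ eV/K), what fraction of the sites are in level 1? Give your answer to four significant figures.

k_BT = 8.617×10⁻⁵ × 1080 K = 0.0930636 eV.
Eᵢ/kT = 0.136466, 0.495360, 0.977826, 1.23571, 1.70851.
Z = Σ gᵢe^(−Eᵢ/kT) = 2·e^(−0.136466) + 3·e^(−0.495360) + 6·e^(−0.977826) + 2·e^(−1.23571) + 4·e^(−1.70851) = 1.74487 + 1.82805 + 2.25677 + 0.581257 + 0.724542 = 7.13549.
P₁ = g₁ e^(−E₁/kT) / Z = 1.82805/7.13549 = 0.2562.

0.2562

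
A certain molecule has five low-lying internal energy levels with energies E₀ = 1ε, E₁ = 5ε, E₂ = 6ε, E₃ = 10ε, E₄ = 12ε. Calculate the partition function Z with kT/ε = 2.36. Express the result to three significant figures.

Eᵢ/kT = 0.42373, 2.1186, 2.5424, 4.2373, 5.0847.
Z = Σ e^(−Eᵢ/kT) = e^(−0.42373) + e^(−2.1186) + e^(−2.5424) + e^(−4.2373) + e^(−5.0847) = 0.65460 + 0.12020 + 0.078677 + 0.014447 + 0.0061907 = 0.87411.

Z = 0.874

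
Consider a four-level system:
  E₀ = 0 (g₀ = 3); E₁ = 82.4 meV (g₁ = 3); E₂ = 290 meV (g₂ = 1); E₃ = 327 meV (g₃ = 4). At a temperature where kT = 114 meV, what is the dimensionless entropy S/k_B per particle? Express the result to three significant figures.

1.96

Eᵢ/kT = 0, 0.72281, 2.5439, 2.8684.
Z = Σ gᵢe^(−Eᵢ/kT) = 3·e^(−0) + 3·e^(−0.72281) + 1·e^(−2.5439) + 4·e^(−2.8684) = 3.0000 + 1.4562 + 0.078559 + 0.22716 = 4.7619.
⟨E⟩ = Σ EᵢPᵢ = 45.581 meV.
S/k_B = ln Z + ⟨E⟩/kT = ln(4.7619) + 45.581/114 = 1.5606 + 0.39983 = 1.96.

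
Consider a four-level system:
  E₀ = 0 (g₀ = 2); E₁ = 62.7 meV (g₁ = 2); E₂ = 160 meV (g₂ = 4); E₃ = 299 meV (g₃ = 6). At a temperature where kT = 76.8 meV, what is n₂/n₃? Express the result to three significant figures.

n₂/n₃ = (g₂/g₃) exp[−(E₂−E₃)/kT] = (4/6) × exp(−(-139 meV)/(76.8 meV)) = (4/6) × exp(1.8099) = 4.07.

4.07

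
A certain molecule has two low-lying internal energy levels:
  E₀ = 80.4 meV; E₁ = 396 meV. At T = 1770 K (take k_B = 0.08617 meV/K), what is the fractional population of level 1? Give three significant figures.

k_BT = 0.08617 × 1770 K = 152.52 meV.
Eᵢ/kT = 0.52714, 2.5964.
Z = Σ e^(−Eᵢ/kT) = e^(−0.52714) + e^(−2.5964) = 0.59029 + 0.074541 = 0.66483.
P₁ = e^(−E₁/kT) / Z = 0.074541/0.66483 = 0.112.

0.112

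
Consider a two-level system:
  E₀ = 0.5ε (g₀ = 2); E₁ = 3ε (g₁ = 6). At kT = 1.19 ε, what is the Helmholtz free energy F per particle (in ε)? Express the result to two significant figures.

Eᵢ/kT = 0.4202, 2.521.
Z = Σ gᵢe^(−Eᵢ/kT) = 2·e^(−0.4202) + 6·e^(−2.521) = 1.314 + 0.4823 = 1.796.
F = −kT ln Z = −1.19 × ln(1.796) = −1.19 × 0.5856 = -0.70 ε.

-0.70 ε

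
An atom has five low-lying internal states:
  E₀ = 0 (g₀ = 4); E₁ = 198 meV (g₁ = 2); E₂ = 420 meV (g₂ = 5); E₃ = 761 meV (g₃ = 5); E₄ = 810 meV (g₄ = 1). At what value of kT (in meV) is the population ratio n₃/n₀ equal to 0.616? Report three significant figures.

1080 meV

n₃/n₀ = (g₃/g₀) exp[−(E₃−E₀)/kT] = 0.616.
⇒ (E₃−E₀)/kT = ln((5/4)/0.616) = ln(2.0292) = 0.70764.
kT = 761 meV / 0.70764 = 1080 meV.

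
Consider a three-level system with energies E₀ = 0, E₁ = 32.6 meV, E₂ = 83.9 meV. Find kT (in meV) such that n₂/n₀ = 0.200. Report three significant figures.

n₂/n₀ = exp[−(E₂−E₀)/kT] = 0.200.
⇒ (E₂−E₀)/kT = ln(1/0.200) = ln(5.0000) = 1.6094.
kT = 83.9 meV / 1.6094 = 52.1 meV.

52.1 meV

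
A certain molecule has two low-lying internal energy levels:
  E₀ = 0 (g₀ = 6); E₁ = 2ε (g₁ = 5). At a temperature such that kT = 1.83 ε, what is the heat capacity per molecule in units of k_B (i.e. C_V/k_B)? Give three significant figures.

0.204

Eᵢ/kT = 0, 1.0929.
Z = Σ gᵢe^(−Eᵢ/kT) = 6·e^(−0) + 5·e^(−1.0929) = 6.0000 + 1.6762 = 7.6762.
⟨E⟩ = 0.43673 ε, ⟨E²⟩ = 0.87345 ε².
C_V/k_B = (⟨E²⟩ − ⟨E⟩²)/(kT)² = (0.87345 − 0.19073)/3.3489 = 0.204.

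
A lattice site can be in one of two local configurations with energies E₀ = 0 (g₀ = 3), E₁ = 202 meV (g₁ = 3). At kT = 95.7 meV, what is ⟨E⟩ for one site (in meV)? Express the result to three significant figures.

21.8 meV

Eᵢ/kT = 0, 2.1108.
Z = Σ gᵢe^(−Eᵢ/kT) = 3·e^(−0) + 3·e^(−2.1108) = 3.0000 + 0.36342 = 3.3634.
⟨E⟩ = Σ Eᵢ gᵢe^(−Eᵢ/kT) / Z = (0·3.0000 + 202·0.36342) / 3.3634 = 21.8 meV.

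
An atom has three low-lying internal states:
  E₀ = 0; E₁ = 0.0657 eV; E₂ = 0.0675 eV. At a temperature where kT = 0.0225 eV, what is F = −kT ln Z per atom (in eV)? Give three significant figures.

Eᵢ/kT = 0, 2.9200, 3.0000.
Z = Σ e^(−Eᵢ/kT) = e^(−0) + e^(−2.9200) + e^(−3.0000) = 1.0000 + 0.053934 + 0.049787 = 1.1037.
F = −kT ln Z = −0.0225 × ln(1.1037) = −0.0225 × 0.098668 = -0.00222 eV.

-0.00222 eV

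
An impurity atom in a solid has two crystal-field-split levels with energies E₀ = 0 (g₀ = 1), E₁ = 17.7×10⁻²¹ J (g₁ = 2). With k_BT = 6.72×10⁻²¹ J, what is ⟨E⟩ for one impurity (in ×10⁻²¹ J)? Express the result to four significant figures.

Eᵢ/kT = 0, 2.63393.
Z = Σ gᵢe^(−Eᵢ/kT) = 1·e^(−0) + 2·e^(−2.63393) = 1.00000 + 0.143591 = 1.14359.
⟨E⟩ = Σ Eᵢ gᵢe^(−Eᵢ/kT) / Z = (0·1.00000 + 17.7·0.143591) / 1.14359 = 2.222 ×10⁻²¹ J.

2.222 ×10⁻²¹ J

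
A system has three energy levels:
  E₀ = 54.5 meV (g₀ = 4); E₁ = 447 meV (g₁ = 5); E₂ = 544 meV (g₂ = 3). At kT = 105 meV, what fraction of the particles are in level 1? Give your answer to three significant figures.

Eᵢ/kT = 0.51905, 4.2571, 5.1810.
Z = Σ gᵢe^(−Eᵢ/kT) = 4·e^(−0.51905) + 5·e^(−4.2571) + 3·e^(−5.1810) = 2.3803 + 0.070817 + 0.016867 = 2.4680.
P₁ = g₁ e^(−E₁/kT) / Z = 0.070817/2.4680 = 0.0287.

0.0287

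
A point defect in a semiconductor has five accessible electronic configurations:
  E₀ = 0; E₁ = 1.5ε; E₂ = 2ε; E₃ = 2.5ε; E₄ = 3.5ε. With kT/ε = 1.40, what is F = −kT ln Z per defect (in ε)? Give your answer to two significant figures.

Eᵢ/kT = 0, 1.071, 1.429, 1.786, 2.500.
Z = Σ e^(−Eᵢ/kT) = e^(−0) + e^(−1.071) + e^(−1.429) + e^(−1.786) + e^(−2.500) = 1.000 + 0.3427 + 0.2395 + 0.1676 + 0.08208 = 1.832.
F = −kT ln Z = −1.40 × ln(1.832) = −1.40 × 0.6054 = -0.85 ε.

-0.85 ε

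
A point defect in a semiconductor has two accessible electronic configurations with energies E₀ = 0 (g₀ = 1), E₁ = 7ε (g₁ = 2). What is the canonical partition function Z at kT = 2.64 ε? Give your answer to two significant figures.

Eᵢ/kT = 0, 2.652.
Z = Σ gᵢe^(−Eᵢ/kT) = 1·e^(−0) + 2·e^(−2.652) = 1.000 + 0.1410 = 1.141.

Z = 1.1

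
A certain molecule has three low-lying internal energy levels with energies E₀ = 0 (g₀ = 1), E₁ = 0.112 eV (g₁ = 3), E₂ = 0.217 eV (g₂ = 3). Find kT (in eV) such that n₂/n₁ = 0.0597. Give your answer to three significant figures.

n₂/n₁ = (g₂/g₁) exp[−(E₂−E₁)/kT] = 0.0597.
⇒ (E₂−E₁)/kT = ln((3/3)/0.0597) = ln(16.750) = 2.8184.
kT = 0.105 eV / 2.8184 = 0.0373 eV.

0.0373 eV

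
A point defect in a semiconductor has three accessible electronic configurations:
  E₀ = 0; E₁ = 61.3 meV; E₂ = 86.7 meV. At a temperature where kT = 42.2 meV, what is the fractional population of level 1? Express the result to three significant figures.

0.172

Eᵢ/kT = 0, 1.4526, 2.0545.
Z = Σ e^(−Eᵢ/kT) = e^(−0) + e^(−1.4526) + e^(−2.0545) = 1.0000 + 0.23396 + 0.12816 = 1.3621.
P₁ = e^(−E₁/kT) / Z = 0.23396/1.3621 = 0.172.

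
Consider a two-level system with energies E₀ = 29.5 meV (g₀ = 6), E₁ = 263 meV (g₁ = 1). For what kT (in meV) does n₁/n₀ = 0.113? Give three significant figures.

601 meV

n₁/n₀ = (g₁/g₀) exp[−(E₁−E₀)/kT] = 0.113.
⇒ (E₁−E₀)/kT = ln((1/6)/0.113) = ln(1.4749) = 0.38859.
kT = 233.5 meV / 0.38859 = 601 meV.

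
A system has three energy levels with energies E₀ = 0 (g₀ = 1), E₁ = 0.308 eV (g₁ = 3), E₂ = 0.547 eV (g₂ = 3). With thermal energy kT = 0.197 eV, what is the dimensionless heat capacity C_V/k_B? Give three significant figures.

Eᵢ/kT = 0, 1.5635, 2.7766.
Z = Σ gᵢe^(−Eᵢ/kT) = 1·e^(−0) + 3·e^(−1.5635) + 3·e^(−2.7766) = 1.0000 + 0.62821 + 0.18675 = 1.8150.
⟨E⟩ = 0.16289 eV, ⟨E²⟩ = 0.063621 eV².
C_V/k_B = (⟨E²⟩ − ⟨E⟩²)/(kT)² = (0.063621 − 0.026533)/0.038809 = 0.956.

0.956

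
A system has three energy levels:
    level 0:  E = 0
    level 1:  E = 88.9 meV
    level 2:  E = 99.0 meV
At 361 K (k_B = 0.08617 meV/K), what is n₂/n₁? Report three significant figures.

0.723

k_BT = 0.08617 × 361 K = 31.107 meV.
n₂/n₁ = exp[−(E₂−E₁)/kT] = exp(−(10.1 meV)/(31.107 meV)) = exp(-0.32469) = 0.723.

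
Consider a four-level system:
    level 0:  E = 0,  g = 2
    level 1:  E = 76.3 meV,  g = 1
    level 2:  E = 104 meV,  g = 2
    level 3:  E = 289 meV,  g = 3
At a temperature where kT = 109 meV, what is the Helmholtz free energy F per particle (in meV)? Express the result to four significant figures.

-135.9 meV

Eᵢ/kT = 0, 0.700000, 0.954128, 2.65138.
Z = Σ gᵢe^(−Eᵢ/kT) = 2·e^(−0) + 1·e^(−0.700000) + 2·e^(−0.954128) + 3·e^(−2.65138) = 2.00000 + 0.496585 + 0.770296 + 0.211661 = 3.47854.
F = −kT ln Z = −109 × ln(3.47854) = −109 × 1.24661 = -135.9 meV.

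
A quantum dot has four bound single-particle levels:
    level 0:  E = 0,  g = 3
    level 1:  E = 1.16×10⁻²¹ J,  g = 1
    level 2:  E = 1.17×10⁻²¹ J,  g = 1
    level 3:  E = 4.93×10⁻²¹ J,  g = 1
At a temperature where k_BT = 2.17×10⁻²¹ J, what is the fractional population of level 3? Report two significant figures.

Eᵢ/kT = 0, 0.5346, 0.5392, 2.272.
Z = Σ gᵢe^(−Eᵢ/kT) = 3·e^(−0) + 1·e^(−0.5346) + 1·e^(−0.5392) + 1·e^(−2.272) = 3.000 + 0.5859 + 0.5832 + 0.1031 = 4.272.
P₃ = g₃ e^(−E₃/kT) / Z = 0.1031/4.272 = 0.024.

0.024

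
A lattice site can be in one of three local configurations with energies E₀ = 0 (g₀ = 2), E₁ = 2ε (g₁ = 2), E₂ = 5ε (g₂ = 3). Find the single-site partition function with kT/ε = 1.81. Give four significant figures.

Eᵢ/kT = 0, 1.10497, 2.76243.
Z = Σ gᵢe^(−Eᵢ/kT) = 2·e^(−0) + 2·e^(−1.10497) + 3·e^(−2.76243) = 2.00000 + 0.662442 + 0.189414 = 2.85186.

Z = 2.852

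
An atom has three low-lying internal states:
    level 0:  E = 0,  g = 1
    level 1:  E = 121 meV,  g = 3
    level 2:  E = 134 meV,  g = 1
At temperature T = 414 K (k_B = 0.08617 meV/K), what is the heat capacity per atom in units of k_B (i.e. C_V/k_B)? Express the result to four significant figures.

1.180

k_BT = 0.08617 × 414 K = 35.6744 meV.
Eᵢ/kT = 0, 3.39179, 3.75619.
Z = Σ gᵢe^(−Eᵢ/kT) = 1·e^(−0) + 3·e^(−3.39179) + 1·e^(−3.75619) = 1.00000 + 0.100945 + 0.0233726 = 1.12432.
⟨E⟩ = 13.6494 meV, ⟨E²⟩ = 1687.79 meV².
C_V/k_B = (⟨E²⟩ − ⟨E⟩²)/(kT)² = (1687.79 − 186.306)/1272.66 = 1.180.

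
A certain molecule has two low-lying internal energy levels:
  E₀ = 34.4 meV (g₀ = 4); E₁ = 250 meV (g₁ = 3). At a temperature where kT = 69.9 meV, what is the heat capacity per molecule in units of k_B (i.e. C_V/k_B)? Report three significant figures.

0.305

Eᵢ/kT = 0.49213, 3.5765.
Z = Σ gᵢe^(−Eᵢ/kT) = 4·e^(−0.49213) + 3·e^(−3.5765) = 2.4453 + 0.083920 = 2.5292.
⟨E⟩ = 41.554 meV, ⟨E²⟩ = 3217.9 meV².
C_V/k_B = (⟨E²⟩ − ⟨E⟩²)/(kT)² = (3217.9 − 1726.7)/4886.0 = 0.305.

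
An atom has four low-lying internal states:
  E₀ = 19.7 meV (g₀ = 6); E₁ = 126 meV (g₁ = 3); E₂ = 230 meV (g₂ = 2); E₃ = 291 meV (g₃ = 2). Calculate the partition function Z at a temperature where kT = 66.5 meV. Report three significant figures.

Eᵢ/kT = 0.29624, 1.8947, 3.4586, 4.3759.
Z = Σ gᵢe^(−Eᵢ/kT) = 6·e^(−0.29624) + 3·e^(−1.8947) + 2·e^(−3.4586) + 2·e^(−4.3759) = 4.4617 + 0.45109 + 0.062948 + 0.025154 = 5.0009.

Z = 5.00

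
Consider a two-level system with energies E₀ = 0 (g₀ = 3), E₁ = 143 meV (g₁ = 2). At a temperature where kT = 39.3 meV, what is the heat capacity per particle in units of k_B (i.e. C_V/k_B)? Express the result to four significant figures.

Eᵢ/kT = 0, 3.63868.
Z = Σ gᵢe^(−Eᵢ/kT) = 3·e^(−0) + 2·e^(−3.63868) = 3.00000 + 0.0525740 = 3.05257.
⟨E⟩ = 2.46287 meV, ⟨E²⟩ = 352.190 meV².
C_V/k_B = (⟨E²⟩ − ⟨E⟩²)/(kT)² = (352.190 − 6.06573)/1544.49 = 0.2241.

0.2241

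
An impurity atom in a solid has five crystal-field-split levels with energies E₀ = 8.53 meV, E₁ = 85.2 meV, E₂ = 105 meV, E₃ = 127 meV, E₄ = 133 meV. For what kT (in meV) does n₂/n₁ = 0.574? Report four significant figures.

n₂/n₁ = exp[−(E₂−E₁)/kT] = 0.574.
⇒ (E₂−E₁)/kT = ln(1/0.574) = ln(1.74216) = 0.555126.
kT = 19.8 meV / 0.555126 = 35.67 meV.

35.67 meV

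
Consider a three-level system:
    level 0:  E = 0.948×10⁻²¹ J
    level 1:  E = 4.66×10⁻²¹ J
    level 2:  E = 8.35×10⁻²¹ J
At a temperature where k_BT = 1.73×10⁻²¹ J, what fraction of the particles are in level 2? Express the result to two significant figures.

0.012

Eᵢ/kT = 0.5480, 2.694, 4.827.
Z = Σ e^(−Eᵢ/kT) = e^(−0.5480) + e^(−2.694) + e^(−4.827) = 0.5781 + 0.06761 + 0.008011 = 0.6537.
P₂ = e^(−E₂/kT) / Z = 0.008011/0.6537 = 0.012.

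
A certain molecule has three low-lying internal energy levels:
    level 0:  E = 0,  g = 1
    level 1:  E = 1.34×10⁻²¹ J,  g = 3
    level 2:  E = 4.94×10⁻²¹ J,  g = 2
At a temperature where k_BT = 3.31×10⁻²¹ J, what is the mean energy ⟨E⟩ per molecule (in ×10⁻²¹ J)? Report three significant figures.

1.42 ×10⁻²¹ J

Eᵢ/kT = 0, 0.40483, 1.4924.
Z = Σ gᵢe^(−Eᵢ/kT) = 1·e^(−0) + 3·e^(−0.40483) + 2·e^(−1.4924) = 1.0000 + 2.0013 + 0.44966 = 3.4510.
⟨E⟩ = Σ Eᵢ gᵢe^(−Eᵢ/kT) / Z = (0·1.0000 + 1.34·2.0013 + 4.94·0.44966) / 3.4510 = 1.42 ×10⁻²¹ J.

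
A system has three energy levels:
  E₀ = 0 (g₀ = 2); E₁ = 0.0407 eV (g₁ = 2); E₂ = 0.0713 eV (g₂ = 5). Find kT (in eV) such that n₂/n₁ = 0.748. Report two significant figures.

0.025 eV

n₂/n₁ = (g₂/g₁) exp[−(E₂−E₁)/kT] = 0.748.
⇒ (E₂−E₁)/kT = ln((5/2)/0.748) = ln(3.342) = 1.207.
kT = 0.0306 eV / 1.207 = 0.025 eV.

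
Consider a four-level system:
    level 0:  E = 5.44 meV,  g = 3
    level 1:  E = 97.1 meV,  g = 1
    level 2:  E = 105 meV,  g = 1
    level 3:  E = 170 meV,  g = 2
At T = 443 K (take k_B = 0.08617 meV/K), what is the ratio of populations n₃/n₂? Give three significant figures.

k_BT = 0.08617 × 443 K = 38.173 meV.
n₃/n₂ = (g₃/g₂) exp[−(E₃−E₂)/kT] = (2/1) × exp(−(65 meV)/(38.173 meV)) = (2/1) × exp(-1.7028) = 0.364.

0.364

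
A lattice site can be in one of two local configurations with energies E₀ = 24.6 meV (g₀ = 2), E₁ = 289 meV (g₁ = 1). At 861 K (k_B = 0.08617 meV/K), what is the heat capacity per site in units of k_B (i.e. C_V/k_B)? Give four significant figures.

0.1749

k_BT = 0.08617 × 861 K = 74.1924 meV.
Eᵢ/kT = 0.331570, 3.89528.
Z = Σ gᵢe^(−Eᵢ/kT) = 2·e^(−0.331570) + 1·e^(−3.89528) = 1.43559 + 0.0203377 = 1.45593.
⟨E⟩ = 28.2933 meV, ⟨E²⟩ = 1763.40 meV².
C_V/k_B = (⟨E²⟩ − ⟨E⟩²)/(kT)² = (1763.40 − 800.511)/5504.51 = 0.1749.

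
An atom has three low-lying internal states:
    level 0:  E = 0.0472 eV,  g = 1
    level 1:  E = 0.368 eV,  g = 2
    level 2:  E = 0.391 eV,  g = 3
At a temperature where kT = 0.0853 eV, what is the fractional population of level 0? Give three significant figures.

Eᵢ/kT = 0.55334, 4.3142, 4.5838.
Z = Σ gᵢe^(−Eᵢ/kT) = 1·e^(−0.55334) + 2·e^(−4.3142) + 3·e^(−4.5838) = 0.57503 + 0.026754 + 0.030648 = 0.63243.
P₀ = g₀ e^(−E₀/kT) / Z = 0.57503/0.63243 = 0.909.

0.909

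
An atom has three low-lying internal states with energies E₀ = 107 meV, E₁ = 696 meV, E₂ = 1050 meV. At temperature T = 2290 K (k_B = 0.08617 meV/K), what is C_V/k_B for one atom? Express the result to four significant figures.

0.5740

k_BT = 0.08617 × 2290 K = 197.329 meV.
Eᵢ/kT = 0.542242, 3.52710, 5.32106.
Z = Σ e^(−Eᵢ/kT) = e^(−0.542242) + e^(−3.52710) + e^(−5.32106) = 0.581443 + 0.0293900 + 0.00488757 = 0.615721.
⟨E⟩ = 142.600 meV, ⟨E²⟩ = 42685.7 meV².
C_V/k_B = (⟨E²⟩ − ⟨E⟩²)/(kT)² = (42685.7 − 20334.8)/38938.7 = 0.5740.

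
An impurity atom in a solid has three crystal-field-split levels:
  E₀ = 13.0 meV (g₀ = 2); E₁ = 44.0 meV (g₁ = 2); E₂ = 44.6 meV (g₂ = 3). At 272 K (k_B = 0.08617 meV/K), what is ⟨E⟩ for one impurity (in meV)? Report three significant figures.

k_BT = 0.08617 × 272 K = 23.438 meV.
Eᵢ/kT = 0.55465, 1.8773, 1.9029.
Z = Σ gᵢe^(−Eᵢ/kT) = 2·e^(−0.55465) + 2·e^(−1.8773) + 3·e^(−1.9029) = 1.1485 + 0.30601 + 0.44741 = 1.9019.
⟨E⟩ = Σ Eᵢ gᵢe^(−Eᵢ/kT) / Z = (13.0·1.1485 + 44.0·0.30601 + 44.6·0.44741) / 1.9019 = 25.4 meV.

25.4 meV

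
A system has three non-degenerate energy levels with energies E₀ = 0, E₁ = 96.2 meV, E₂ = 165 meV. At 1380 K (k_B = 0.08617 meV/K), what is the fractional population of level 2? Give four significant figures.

0.1473

k_BT = 0.08617 × 1380 K = 118.915 meV.
Eᵢ/kT = 0, 0.808981, 1.38755.
Z = Σ e^(−Eᵢ/kT) = e^(−0) + e^(−0.808981) + e^(−1.38755) = 1.00000 + 0.445312 + 0.249686 = 1.69500.
P₂ = e^(−E₂/kT) / Z = 0.249686/1.69500 = 0.1473.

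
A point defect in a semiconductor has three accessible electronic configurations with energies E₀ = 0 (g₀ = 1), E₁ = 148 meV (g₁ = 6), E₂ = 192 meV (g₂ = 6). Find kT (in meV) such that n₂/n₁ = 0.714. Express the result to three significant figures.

n₂/n₁ = (g₂/g₁) exp[−(E₂−E₁)/kT] = 0.714.
⇒ (E₂−E₁)/kT = ln((6/6)/0.714) = ln(1.4006) = 0.33690.
kT = 44 meV / 0.33690 = 131 meV.

131 meV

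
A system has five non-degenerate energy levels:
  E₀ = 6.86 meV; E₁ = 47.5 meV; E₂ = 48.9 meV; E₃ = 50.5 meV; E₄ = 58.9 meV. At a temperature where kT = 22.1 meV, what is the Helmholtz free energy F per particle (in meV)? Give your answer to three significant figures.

-2.71 meV

Eᵢ/kT = 0.31041, 2.1493, 2.2127, 2.2851, 2.6652.
Z = Σ e^(−Eᵢ/kT) = e^(−0.31041) + e^(−2.1493) + e^(−2.2127) + e^(−2.2851) + e^(−2.6652) = 0.73315 + 0.11657 + 0.10940 + 0.10176 + 0.069585 = 1.1305.
F = −kT ln Z = −22.1 × ln(1.1305) = −22.1 × 0.12266 = -2.71 meV.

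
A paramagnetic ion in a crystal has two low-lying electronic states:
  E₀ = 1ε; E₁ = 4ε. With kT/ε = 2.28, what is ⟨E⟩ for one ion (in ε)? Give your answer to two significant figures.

Eᵢ/kT = 0.4386, 1.754.
Z = Σ e^(−Eᵢ/kT) = e^(−0.4386) + e^(−1.754) = 0.6449 + 0.1731 = 0.8180.
⟨E⟩ = Σ Eᵢ e^(−Eᵢ/kT) / Z = (1·0.6449 + 4·0.1731) / 0.8180 = 1.6 ε.

1.6 ε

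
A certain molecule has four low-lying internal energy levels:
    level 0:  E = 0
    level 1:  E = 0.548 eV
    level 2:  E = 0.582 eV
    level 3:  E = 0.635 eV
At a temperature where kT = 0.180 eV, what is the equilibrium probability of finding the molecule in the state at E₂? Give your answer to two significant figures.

0.035

Eᵢ/kT = 0, 3.044, 3.233, 3.528.
Z = Σ e^(−Eᵢ/kT) = e^(−0) + e^(−3.044) + e^(−3.233) + e^(−3.528) = 1.000 + 0.04764 + 0.03944 + 0.02936 = 1.116.
P₂ = e^(−E₂/kT) / Z = 0.03944/1.116 = 0.035.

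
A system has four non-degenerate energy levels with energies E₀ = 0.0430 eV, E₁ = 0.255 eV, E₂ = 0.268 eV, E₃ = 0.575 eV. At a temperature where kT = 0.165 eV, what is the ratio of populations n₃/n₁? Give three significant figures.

n₃/n₁ = exp[−(E₃−E₁)/kT] = exp(−(0.320 eV)/(0.165 eV)) = exp(-1.9394) = 0.144.

0.144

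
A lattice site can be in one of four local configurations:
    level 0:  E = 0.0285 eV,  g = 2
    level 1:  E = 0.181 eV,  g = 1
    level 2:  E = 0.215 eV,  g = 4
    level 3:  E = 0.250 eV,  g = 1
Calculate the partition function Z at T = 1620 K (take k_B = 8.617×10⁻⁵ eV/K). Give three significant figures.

k_BT = 8.617×10⁻⁵ × 1620 K = 0.13960 eV.
Eᵢ/kT = 0.20415, 1.2966, 1.5401, 1.7908.
Z = Σ gᵢe^(−Eᵢ/kT) = 2·e^(−0.20415) + 1·e^(−1.2966) + 4·e^(−1.5401) + 1·e^(−1.7908) = 1.6307 + 0.27346 + 0.85744 + 0.16683 = 2.9284.

Z = 2.93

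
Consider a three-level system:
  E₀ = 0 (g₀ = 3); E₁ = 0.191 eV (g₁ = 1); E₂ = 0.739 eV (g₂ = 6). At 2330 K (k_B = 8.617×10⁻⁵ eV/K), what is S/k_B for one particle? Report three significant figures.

1.52

k_BT = 8.617×10⁻⁵ × 2330 K = 0.20078 eV.
Eᵢ/kT = 0, 0.95129, 3.6806.
Z = Σ gᵢe^(−Eᵢ/kT) = 3·e^(−0) + 1·e^(−0.95129) + 6·e^(−3.6806) = 3.0000 + 0.38624 + 0.15125 = 3.5375.
⟨E⟩ = Σ EᵢPᵢ = 0.052451 eV.
S/k_B = ln Z + ⟨E⟩/kT = ln(3.5375) + 0.052451/0.20078 = 1.2634 + 0.26124 = 1.52.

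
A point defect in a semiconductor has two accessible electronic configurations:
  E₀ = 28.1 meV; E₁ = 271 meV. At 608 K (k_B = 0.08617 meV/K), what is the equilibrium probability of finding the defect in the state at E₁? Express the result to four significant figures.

0.009601

k_BT = 0.08617 × 608 K = 52.3914 meV.
Eᵢ/kT = 0.536348, 5.17260.
Z = Σ e^(−Eᵢ/kT) = e^(−0.536348) + e^(−5.17260) = 0.584880 + 0.00566981 = 0.590550.
P₁ = e^(−E₁/kT) / Z = 0.00566981/0.590550 = 0.009601.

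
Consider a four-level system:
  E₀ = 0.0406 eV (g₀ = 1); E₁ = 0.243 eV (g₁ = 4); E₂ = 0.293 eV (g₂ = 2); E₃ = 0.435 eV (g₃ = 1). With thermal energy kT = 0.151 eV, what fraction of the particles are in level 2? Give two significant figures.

Eᵢ/kT = 0.2689, 1.609, 1.940, 2.881.
Z = Σ gᵢe^(−Eᵢ/kT) = 1·e^(−0.2689) + 4·e^(−1.609) + 2·e^(−1.940) + 1·e^(−2.881) = 0.7642 + 0.8004 + 0.2874 + 0.05608 = 1.908.
P₂ = g₂ e^(−E₂/kT) / Z = 0.2874/1.908 = 0.15.

0.15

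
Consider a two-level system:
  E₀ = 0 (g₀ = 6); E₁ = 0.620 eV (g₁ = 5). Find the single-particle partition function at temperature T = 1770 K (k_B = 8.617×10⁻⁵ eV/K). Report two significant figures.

k_BT = 8.617×10⁻⁵ × 1770 K = 0.1525 eV.
Eᵢ/kT = 0, 4.066.
Z = Σ gᵢe^(−Eᵢ/kT) = 6·e^(−0) + 5·e^(−4.066) = 6.000 + 0.08573 = 6.086.

Z = 6.1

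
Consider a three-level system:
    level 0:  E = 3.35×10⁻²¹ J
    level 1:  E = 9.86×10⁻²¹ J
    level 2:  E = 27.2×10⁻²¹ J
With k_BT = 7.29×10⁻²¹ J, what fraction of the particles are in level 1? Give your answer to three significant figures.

0.283

Eᵢ/kT = 0.45953, 1.3525, 3.7311.
Z = Σ e^(−Eᵢ/kT) = e^(−0.45953) + e^(−1.3525) + e^(−3.7311) = 0.63158 + 0.25859 + 0.023966 = 0.91414.
P₁ = e^(−E₁/kT) / Z = 0.25859/0.91414 = 0.283.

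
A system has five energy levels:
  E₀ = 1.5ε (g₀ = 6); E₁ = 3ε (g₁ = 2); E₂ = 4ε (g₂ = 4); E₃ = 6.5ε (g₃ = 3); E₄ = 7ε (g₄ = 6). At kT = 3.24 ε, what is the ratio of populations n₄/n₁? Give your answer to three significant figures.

n₄/n₁ = (g₄/g₁) exp[−(E₄−E₁)/kT] = (6/2) × exp(−(4ε)/(3.24ε)) = (6/2) × exp(-1.2346) = 0.873.

0.873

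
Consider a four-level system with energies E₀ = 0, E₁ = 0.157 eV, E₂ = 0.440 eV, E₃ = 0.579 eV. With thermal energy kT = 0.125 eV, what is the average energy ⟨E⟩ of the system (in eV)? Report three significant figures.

Eᵢ/kT = 0, 1.2560, 3.5200, 4.6320.
Z = Σ e^(−Eᵢ/kT) = e^(−0) + e^(−1.2560) + e^(−3.5200) + e^(−4.6320) = 1.0000 + 0.28479 + 0.029599 + 0.0097353 = 1.3241.
⟨E⟩ = Σ Eᵢ e^(−Eᵢ/kT) / Z = (0·1.0000 + 0.157·0.28479 + 0.440·0.029599 + 0.579·0.0097353) / 1.3241 = 0.0479 eV.

0.0479 eV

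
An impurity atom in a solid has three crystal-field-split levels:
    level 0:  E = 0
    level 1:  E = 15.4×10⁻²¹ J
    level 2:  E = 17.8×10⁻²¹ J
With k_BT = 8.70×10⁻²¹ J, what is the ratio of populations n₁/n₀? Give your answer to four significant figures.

0.1703

n₁/n₀ = exp[−(E₁−E₀)/kT] = exp(−(15.4 ×10⁻²¹ J)/(8.70 ×10⁻²¹ J)) = exp(-1.77011) = 0.1703.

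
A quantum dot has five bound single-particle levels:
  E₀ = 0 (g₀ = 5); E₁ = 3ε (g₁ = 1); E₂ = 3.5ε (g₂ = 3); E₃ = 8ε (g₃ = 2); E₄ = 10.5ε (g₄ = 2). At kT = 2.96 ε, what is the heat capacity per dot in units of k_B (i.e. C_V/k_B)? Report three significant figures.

Eᵢ/kT = 0, 1.0135, 1.1824, 2.7027, 3.5473.
Z = Σ gᵢe^(−Eᵢ/kT) = 5·e^(−0) + 1·e^(−1.0135) + 3·e^(−1.1824) + 2·e^(−2.7027) + 2·e^(−3.5473) = 5.0000 + 0.36295 + 0.91963 + 0.13405 + 0.057605 = 6.4742.
⟨E⟩ = 0.92441 ε, ⟨E²⟩ = 4.5507 ε².
C_V/k_B = (⟨E²⟩ − ⟨E⟩²)/(kT)² = (4.5507 − 0.85453)/8.7616 = 0.422.

0.422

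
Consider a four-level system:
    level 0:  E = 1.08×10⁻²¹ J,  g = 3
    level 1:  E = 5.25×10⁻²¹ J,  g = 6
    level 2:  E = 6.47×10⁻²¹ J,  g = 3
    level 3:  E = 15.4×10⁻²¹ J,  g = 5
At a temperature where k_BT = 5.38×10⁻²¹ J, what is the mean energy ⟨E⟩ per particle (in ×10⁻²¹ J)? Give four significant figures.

Eᵢ/kT = 0.200743, 0.975836, 1.20260, 2.86245.
Z = Σ gᵢe^(−Eᵢ/kT) = 3·e^(−0.200743) + 6·e^(−0.975836) + 3·e^(−1.20260) + 5·e^(−2.86245) = 2.45437 + 2.26126 + 0.901236 + 0.285643 = 5.90251.
⟨E⟩ = Σ Eᵢ gᵢe^(−Eᵢ/kT) / Z = (1.08·2.45437 + 5.25·2.26126 + 6.47·0.901236 + 15.4·0.285643) / 5.90251 = 4.194 ×10⁻²¹ J.

4.194 ×10⁻²¹ J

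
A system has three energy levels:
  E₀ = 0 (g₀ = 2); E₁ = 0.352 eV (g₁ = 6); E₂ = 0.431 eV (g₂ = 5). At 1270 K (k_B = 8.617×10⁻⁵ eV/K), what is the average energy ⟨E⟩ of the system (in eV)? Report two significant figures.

k_BT = 8.617×10⁻⁵ × 1270 K = 0.1094 eV.
Eᵢ/kT = 0, 3.218, 3.940.
Z = Σ gᵢe^(−Eᵢ/kT) = 2·e^(−0) + 6·e^(−3.218) + 5·e^(−3.940) = 2.000 + 0.2402 + 0.09724 = 2.337.
⟨E⟩ = Σ Eᵢ gᵢe^(−Eᵢ/kT) / Z = (0·2.000 + 0.352·0.2402 + 0.431·0.09724) / 2.337 = 0.054 eV.

0.054 eV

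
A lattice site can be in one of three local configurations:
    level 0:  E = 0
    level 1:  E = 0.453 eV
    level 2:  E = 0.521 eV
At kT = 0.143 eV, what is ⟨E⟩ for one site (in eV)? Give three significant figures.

Eᵢ/kT = 0, 3.1678, 3.6434.
Z = Σ e^(−Eᵢ/kT) = e^(−0) + e^(−3.1678) + e^(−3.6434) = 1.0000 + 0.042096 + 0.026163 = 1.0683.
⟨E⟩ = Σ Eᵢ e^(−Eᵢ/kT) / Z = (0·1.0000 + 0.453·0.042096 + 0.521·0.026163) / 1.0683 = 0.0306 eV.

0.0306 eV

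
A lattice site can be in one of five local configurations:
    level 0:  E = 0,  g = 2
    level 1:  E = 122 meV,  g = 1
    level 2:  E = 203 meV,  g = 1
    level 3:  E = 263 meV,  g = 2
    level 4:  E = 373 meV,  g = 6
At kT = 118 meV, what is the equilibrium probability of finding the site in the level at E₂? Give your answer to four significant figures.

0.05958

Eᵢ/kT = 0, 1.03390, 1.72034, 2.22881, 3.16102.
Z = Σ gᵢe^(−Eᵢ/kT) = 2·e^(−0) + 1·e^(−1.03390) + 1·e^(−1.72034) + 2·e^(−2.22881) + 6·e^(−3.16102) = 2.00000 + 0.355617 + 0.179005 + 0.215313 + 0.254295 = 3.00423.
P₂ = g₂ e^(−E₂/kT) / Z = 0.179005/3.00423 = 0.05958.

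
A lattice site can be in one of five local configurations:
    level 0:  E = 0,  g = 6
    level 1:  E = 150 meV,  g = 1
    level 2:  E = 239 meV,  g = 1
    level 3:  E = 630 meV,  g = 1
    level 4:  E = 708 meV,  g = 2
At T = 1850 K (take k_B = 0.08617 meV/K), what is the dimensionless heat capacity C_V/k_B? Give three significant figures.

0.225

k_BT = 0.08617 × 1850 K = 159.41 meV.
Eᵢ/kT = 0, 0.94097, 1.4993, 3.9521, 4.4414.
Z = Σ gᵢe^(−Eᵢ/kT) = 6·e^(−0) + 1·e^(−0.94097) + 1·e^(−1.4993) + 1·e^(−3.9521) + 2·e^(−4.4414) = 6.0000 + 0.39025 + 0.22329 + 0.019214 + 0.023559 = 6.6563.
⟨E⟩ = 21.136 meV, ⟨E²⟩ = 6155.1 meV².
C_V/k_B = (⟨E²⟩ − ⟨E⟩²)/(kT)² = (6155.1 − 446.73)/25412 = 0.225.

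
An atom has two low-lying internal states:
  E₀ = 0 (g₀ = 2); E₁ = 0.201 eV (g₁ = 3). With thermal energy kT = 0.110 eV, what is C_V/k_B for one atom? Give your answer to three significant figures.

0.523

Eᵢ/kT = 0, 1.8273.
Z = Σ gᵢe^(−Eᵢ/kT) = 2·e^(−0) + 3·e^(−1.8273) = 2.0000 + 0.48254 = 2.4825.
⟨E⟩ = 0.039070 eV, ⟨E²⟩ = 0.0078530 eV².
C_V/k_B = (⟨E²⟩ − ⟨E⟩²)/(kT)² = (0.0078530 − 0.0015265)/0.012100 = 0.523.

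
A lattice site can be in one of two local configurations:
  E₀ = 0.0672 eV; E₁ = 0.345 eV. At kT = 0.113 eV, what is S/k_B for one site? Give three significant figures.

Eᵢ/kT = 0.59469, 3.0531.
Z = Σ e^(−Eᵢ/kT) = e^(−0.59469) + e^(−3.0531) = 0.55173 + 0.047212 = 0.59894.
⟨E⟩ = Σ EᵢPᵢ = 0.089098 eV.
S/k_B = ln Z + ⟨E⟩/kT = ln(0.59894) + 0.089098/0.113 = -0.51259 + 0.78848 = 0.276.

0.276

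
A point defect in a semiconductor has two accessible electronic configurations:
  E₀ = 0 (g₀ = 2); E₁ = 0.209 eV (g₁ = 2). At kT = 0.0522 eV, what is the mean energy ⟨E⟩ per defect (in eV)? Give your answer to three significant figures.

Eᵢ/kT = 0, 4.0038.
Z = Σ gᵢe^(−Eᵢ/kT) = 2·e^(−0) + 2·e^(−4.0038) = 2.0000 + 0.036492 = 2.0365.
⟨E⟩ = Σ Eᵢ gᵢe^(−Eᵢ/kT) / Z = (0·2.0000 + 0.209·0.036492) / 2.0365 = 0.00375 eV.

0.00375 eV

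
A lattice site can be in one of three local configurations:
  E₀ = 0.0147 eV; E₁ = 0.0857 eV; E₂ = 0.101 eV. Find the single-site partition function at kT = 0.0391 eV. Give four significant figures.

Z = 0.8739

Eᵢ/kT = 0.375959, 2.19182, 2.58312.
Z = Σ e^(−Eᵢ/kT) = e^(−0.375959) + e^(−2.19182) + e^(−2.58312) = 0.686630 + 0.111713 + 0.0755380 = 0.873881.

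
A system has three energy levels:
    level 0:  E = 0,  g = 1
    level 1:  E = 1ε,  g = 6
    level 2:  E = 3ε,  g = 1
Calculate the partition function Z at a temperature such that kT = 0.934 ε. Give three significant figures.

Eᵢ/kT = 0, 1.0707, 3.2120.
Z = Σ gᵢe^(−Eᵢ/kT) = 1·e^(−0) + 6·e^(−1.0707) + 1·e^(−3.2120) = 1.0000 + 2.0566 + 0.040276 = 3.0969.

Z = 3.10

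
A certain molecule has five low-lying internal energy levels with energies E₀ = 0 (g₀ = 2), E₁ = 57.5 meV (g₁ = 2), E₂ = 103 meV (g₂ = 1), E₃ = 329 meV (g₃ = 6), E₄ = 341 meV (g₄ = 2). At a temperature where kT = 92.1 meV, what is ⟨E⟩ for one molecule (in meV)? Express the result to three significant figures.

46.3 meV

Eᵢ/kT = 0, 0.62432, 1.1183, 3.5722, 3.7025.
Z = Σ gᵢe^(−Eᵢ/kT) = 2·e^(−0) + 2·e^(−0.62432) + 1·e^(−1.1183) + 6·e^(−3.5722) + 2·e^(−3.7025) = 2.0000 + 1.0713 + 0.32683 + 0.16856 + 0.049324 = 3.6160.
⟨E⟩ = Σ Eᵢ gᵢe^(−Eᵢ/kT) / Z = (0·2.0000 + 57.5·1.0713 + 103·0.32683 + 329·0.16856 + 341·0.049324) / 3.6160 = 46.3 meV.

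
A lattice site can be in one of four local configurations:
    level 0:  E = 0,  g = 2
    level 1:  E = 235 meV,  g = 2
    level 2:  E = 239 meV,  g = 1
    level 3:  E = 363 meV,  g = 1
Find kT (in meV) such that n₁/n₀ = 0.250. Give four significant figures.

169.5 meV

n₁/n₀ = (g₁/g₀) exp[−(E₁−E₀)/kT] = 0.250.
⇒ (E₁−E₀)/kT = ln((2/2)/0.250) = ln(4.00000) = 1.38629.
kT = 235 meV / 1.38629 = 169.5 meV.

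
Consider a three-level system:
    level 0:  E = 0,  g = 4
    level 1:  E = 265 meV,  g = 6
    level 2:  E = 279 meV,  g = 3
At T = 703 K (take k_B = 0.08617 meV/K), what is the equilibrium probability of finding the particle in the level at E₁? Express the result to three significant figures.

0.0184

k_BT = 0.08617 × 703 K = 60.578 meV.
Eᵢ/kT = 0, 4.3745, 4.6056.
Z = Σ gᵢe^(−Eᵢ/kT) = 4·e^(−0) + 6·e^(−4.3745) + 3·e^(−4.6056) = 4.0000 + 0.075567 + 0.029987 = 4.1056.
P₁ = g₁ e^(−E₁/kT) / Z = 0.075567/4.1056 = 0.0184.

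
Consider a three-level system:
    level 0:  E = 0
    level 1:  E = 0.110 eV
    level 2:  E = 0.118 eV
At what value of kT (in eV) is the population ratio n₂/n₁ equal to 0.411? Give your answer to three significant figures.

n₂/n₁ = exp[−(E₂−E₁)/kT] = 0.411.
⇒ (E₂−E₁)/kT = ln(1/0.411) = ln(2.4331) = 0.88917.
kT = 0.008 eV / 0.88917 = 0.00900 eV.

0.00900 eV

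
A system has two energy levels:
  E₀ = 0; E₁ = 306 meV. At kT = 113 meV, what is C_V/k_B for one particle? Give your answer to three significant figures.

0.430

Eᵢ/kT = 0, 2.7080.
Z = Σ e^(−Eᵢ/kT) = e^(−0) + e^(−2.7080) = 1.0000 + 0.066670 = 1.0667.
⟨E⟩ = 19.125 meV, ⟨E²⟩ = 5852.4 meV².
C_V/k_B = (⟨E²⟩ − ⟨E⟩²)/(kT)² = (5852.4 − 365.77)/12769 = 0.430.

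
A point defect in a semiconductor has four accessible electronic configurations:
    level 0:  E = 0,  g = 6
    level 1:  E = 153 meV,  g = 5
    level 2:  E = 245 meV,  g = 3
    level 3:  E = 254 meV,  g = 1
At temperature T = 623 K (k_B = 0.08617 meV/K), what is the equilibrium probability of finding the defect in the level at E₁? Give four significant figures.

0.04569

k_BT = 0.08617 × 623 K = 53.6839 meV.
Eᵢ/kT = 0, 2.85002, 4.56375, 4.73140.
Z = Σ gᵢe^(−Eᵢ/kT) = 6·e^(−0) + 5·e^(−2.85002) + 3·e^(−4.56375) + 1·e^(−4.73140) = 6.00000 + 0.289216 + 0.0312687 + 0.00881412 = 6.32930.
P₁ = g₁ e^(−E₁/kT) / Z = 0.289216/6.32930 = 0.04569.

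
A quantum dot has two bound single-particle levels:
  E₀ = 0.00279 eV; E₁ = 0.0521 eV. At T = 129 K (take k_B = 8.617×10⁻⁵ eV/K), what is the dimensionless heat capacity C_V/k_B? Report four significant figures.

0.2276

k_BT = 8.617×10⁻⁵ × 129 K = 0.0111159 eV.
Eᵢ/kT = 0.250992, 4.68698.
Z = Σ e^(−Eᵢ/kT) = e^(−0.250992) + e^(−4.68698) = 0.778029 + 0.00921447 = 0.787243.
⟨E⟩ = 0.00336716 eV, ⟨E²⟩ = 0.0000394644 eV².
C_V/k_B = (⟨E²⟩ − ⟨E⟩²)/(kT)² = (0.0000394644 − 0.0000113378)/0.000123563 = 0.2276.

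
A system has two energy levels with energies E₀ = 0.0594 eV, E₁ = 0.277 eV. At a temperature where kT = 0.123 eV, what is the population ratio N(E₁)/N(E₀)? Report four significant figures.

n₁/n₀ = exp[−(E₁−E₀)/kT] = exp(−(0.2176 eV)/(0.123 eV)) = exp(-1.76911) = 0.1705.

0.1705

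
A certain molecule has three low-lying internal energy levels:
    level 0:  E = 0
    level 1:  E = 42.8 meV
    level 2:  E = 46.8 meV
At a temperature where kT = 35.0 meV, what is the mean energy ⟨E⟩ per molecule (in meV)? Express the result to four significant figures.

15.99 meV

Eᵢ/kT = 0, 1.22286, 1.33714.
Z = Σ e^(−Eᵢ/kT) = e^(−0) + e^(−1.22286) + e^(−1.33714) = 1.00000 + 0.294387 + 0.262596 = 1.55698.
⟨E⟩ = Σ Eᵢ e^(−Eᵢ/kT) / Z = (0·1.00000 + 42.8·0.294387 + 46.8·0.262596) / 1.55698 = 15.99 meV.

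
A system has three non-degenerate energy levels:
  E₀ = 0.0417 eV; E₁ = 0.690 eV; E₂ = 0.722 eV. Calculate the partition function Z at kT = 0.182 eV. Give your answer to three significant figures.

Z = 0.837

Eᵢ/kT = 0.22912, 3.7912, 3.9670.
Z = Σ e^(−Eᵢ/kT) = e^(−0.22912) + e^(−3.7912) + e^(−3.9670) = 0.79523 + 0.022569 + 0.018930 = 0.83673.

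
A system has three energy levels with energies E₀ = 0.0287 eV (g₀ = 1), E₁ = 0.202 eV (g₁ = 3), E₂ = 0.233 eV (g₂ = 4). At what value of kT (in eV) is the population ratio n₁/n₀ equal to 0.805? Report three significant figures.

n₁/n₀ = (g₁/g₀) exp[−(E₁−E₀)/kT] = 0.805.
⇒ (E₁−E₀)/kT = ln((3/1)/0.805) = ln(3.7267) = 1.3155.
kT = 0.1733 eV / 1.3155 = 0.132 eV.

0.132 eV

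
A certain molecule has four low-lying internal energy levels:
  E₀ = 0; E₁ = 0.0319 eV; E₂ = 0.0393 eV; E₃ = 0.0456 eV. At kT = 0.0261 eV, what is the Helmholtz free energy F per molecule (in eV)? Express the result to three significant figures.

Eᵢ/kT = 0, 1.2222, 1.5057, 1.7471.
Z = Σ e^(−Eᵢ/kT) = e^(−0) + e^(−1.2222) + e^(−1.5057) + e^(−1.7471) = 1.0000 + 0.29458 + 0.22186 + 0.17428 = 1.6907.
F = −kT ln Z = −0.0261 × ln(1.6907) = −0.0261 × 0.52514 = -0.0137 eV.

-0.0137 eV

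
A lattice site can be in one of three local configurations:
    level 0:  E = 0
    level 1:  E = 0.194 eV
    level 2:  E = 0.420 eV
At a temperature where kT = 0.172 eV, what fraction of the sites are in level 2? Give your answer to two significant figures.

Eᵢ/kT = 0, 1.128, 2.442.
Z = Σ e^(−Eᵢ/kT) = e^(−0) + e^(−1.128) + e^(−2.442) = 1.000 + 0.3237 + 0.08699 = 1.411.
P₂ = e^(−E₂/kT) / Z = 0.08699/1.411 = 0.062.

0.062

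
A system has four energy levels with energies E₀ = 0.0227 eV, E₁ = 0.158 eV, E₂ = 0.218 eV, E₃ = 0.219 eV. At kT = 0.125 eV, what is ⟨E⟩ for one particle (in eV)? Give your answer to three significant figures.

0.0954 eV

Eᵢ/kT = 0.18160, 1.2640, 1.7440, 1.7520.
Z = Σ e^(−Eᵢ/kT) = e^(−0.18160) + e^(−1.2640) + e^(−1.7440) + e^(−1.7520) = 0.83393 + 0.28252 + 0.17482 + 0.17343 = 1.4647.
⟨E⟩ = Σ Eᵢ e^(−Eᵢ/kT) / Z = (0.0227·0.83393 + 0.158·0.28252 + 0.218·0.17482 + 0.219·0.17343) / 1.4647 = 0.0954 eV.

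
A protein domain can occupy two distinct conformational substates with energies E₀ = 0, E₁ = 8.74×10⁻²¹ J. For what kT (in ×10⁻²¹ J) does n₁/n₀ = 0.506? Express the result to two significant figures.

n₁/n₀ = exp[−(E₁−E₀)/kT] = 0.506.
⇒ (E₁−E₀)/kT = ln(1/0.506) = ln(1.976) = 0.6811.
kT = 8.74 ×10⁻²¹ J / 0.6811 = 13 ×10⁻²¹ J.

13 ×10⁻²¹ J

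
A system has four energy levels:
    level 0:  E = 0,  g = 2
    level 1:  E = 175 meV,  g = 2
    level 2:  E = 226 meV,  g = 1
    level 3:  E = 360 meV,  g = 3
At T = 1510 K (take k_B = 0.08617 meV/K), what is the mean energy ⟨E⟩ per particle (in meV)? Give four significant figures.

68.92 meV

k_BT = 0.08617 × 1510 K = 130.117 meV.
Eᵢ/kT = 0, 1.34494, 1.73690, 2.76674.
Z = Σ gᵢe^(−Eᵢ/kT) = 2·e^(−0) + 2·e^(−1.34494) + 1·e^(−1.73690) + 3·e^(−2.76674) = 2.00000 + 0.521111 + 0.176065 + 0.188600 = 2.88578.
⟨E⟩ = Σ Eᵢ gᵢe^(−Eᵢ/kT) / Z = (0·2.00000 + 175·0.521111 + 226·0.176065 + 360·0.188600) / 2.88578 = 68.92 meV.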